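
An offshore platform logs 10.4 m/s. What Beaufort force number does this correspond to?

10.4 m/s lies in the Beaufort 5 band (fresh breeze, 8.0–10.7 m/s).

Beaufort force 5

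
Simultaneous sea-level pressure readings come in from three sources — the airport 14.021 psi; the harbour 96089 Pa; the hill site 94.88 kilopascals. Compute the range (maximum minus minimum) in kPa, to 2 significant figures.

1.8 kPa

the airport: 14.021 psi = 96.671 kPa.
the harbour: 96089 Pa = 96.089 kPa.
Spread: 96.671 − 94.880 = 1.8 kPa.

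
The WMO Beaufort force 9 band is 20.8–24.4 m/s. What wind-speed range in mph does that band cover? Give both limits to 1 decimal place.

20.8–24.4 m/s × 2.237 = 46.5–54.6 mph.

46.5 to 54.6 mph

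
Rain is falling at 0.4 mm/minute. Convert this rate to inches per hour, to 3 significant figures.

0.4 mm/minute × 0.0393701 in/mm × 60 minute/hour = 0.945 in/hour.

0.945 in/hour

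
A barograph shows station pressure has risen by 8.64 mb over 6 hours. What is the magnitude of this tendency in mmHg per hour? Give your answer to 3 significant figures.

1.08 mmHg per hour

8.64 mb / 6 h × 0.750062 mmHg/mb = 1.08 mmHg/h.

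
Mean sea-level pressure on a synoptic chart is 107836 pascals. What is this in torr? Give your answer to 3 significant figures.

1 Pa = 0.00750062 mmHg, so 107836 × 0.00750062 = 809 mmHg.

809 mmHg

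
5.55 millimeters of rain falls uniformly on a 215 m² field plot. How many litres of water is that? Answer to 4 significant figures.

1193 litres

1 mm over 1 m² is 1 L, so volume = 5.55 × 215 = 1193.25 L ≈ 1193 L.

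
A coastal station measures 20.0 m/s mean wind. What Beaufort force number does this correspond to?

20.0 m/s lies in the Beaufort 8 band (gale, 17.2–20.7 m/s).

Beaufort force 8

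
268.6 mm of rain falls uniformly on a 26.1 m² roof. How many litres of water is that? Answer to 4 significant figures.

7010 litres

1 mm over 1 m² is 1 L, so volume = 268.6 × 26.1 = 7010.46 L ≈ 7010 L.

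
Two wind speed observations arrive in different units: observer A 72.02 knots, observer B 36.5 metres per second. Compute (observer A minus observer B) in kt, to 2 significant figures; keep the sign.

observer B: 36.5 m/s = 70.950 kt.
Difference: 72.020 − 70.950 = 1.1 kt.

1.1 kt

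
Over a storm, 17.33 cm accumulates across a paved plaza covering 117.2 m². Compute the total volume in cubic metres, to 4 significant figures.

20.31 cubic metres

Depth: 17.33 cm × 10 = 173.3 mm.
1 mm over 1 m² is 1 L, so volume = 173.3 × 117.2 = 20310.76 L = 20.31 m³.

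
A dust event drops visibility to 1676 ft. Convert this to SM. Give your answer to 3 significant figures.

0.317 SM

1 ft = 0.000189394 SM, so 1676 × 0.000189394 = 0.317 SM.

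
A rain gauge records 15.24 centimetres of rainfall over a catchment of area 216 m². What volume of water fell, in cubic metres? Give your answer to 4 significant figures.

Depth: 15.24 cm × 10 = 152.4 mm.
1 mm over 1 m² is 1 L, so volume = 152.4 × 216 = 32918.4 L = 32.92 m³.

32.92 cubic metres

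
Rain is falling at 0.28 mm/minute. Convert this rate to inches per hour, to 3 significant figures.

0.661 in/hour

0.28 mm/minute × 0.0393701 in/mm × 60 minute/hour = 0.661 in/hour.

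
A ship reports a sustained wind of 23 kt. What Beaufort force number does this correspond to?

23 kt lies in the Beaufort 6 band (strong breeze, 22–27 kt).

Beaufort force 6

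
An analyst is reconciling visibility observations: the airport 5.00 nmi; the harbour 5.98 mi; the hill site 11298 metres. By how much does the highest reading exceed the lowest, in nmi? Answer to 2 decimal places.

the harbour: 5.98 SM = 5.1965 nmi.
the hill site: 11298 m = 6.1004 nmi.
Spread: 6.1004 − 5.0000 = 1.10 nmi.

1.10 nmi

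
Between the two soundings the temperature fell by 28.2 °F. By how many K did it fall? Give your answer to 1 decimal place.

15.7 K

A change of 1 °C equals a change of 1.8 °F: ΔK = 28.2 × 0.5556 = 15.7 K.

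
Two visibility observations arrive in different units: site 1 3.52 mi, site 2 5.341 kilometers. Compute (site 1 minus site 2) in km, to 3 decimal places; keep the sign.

0.324 km

site 1: 3.52 SM = 5.66489 km.
Difference: 5.66489 − 5.34100 = 0.324 km.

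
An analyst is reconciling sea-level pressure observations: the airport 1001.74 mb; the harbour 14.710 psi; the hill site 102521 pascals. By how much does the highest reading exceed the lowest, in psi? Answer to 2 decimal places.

0.34 psi

the airport: 1001.74 mb = 14.5290 psi.
the hill site: 102521 Pa = 14.8694 psi.
Spread: 14.8694 − 14.5290 = 0.34 psi.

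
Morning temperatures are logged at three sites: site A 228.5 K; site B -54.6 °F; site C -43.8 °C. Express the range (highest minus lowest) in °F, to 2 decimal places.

7.76 °F

site A: 228.5 K = -44.650 °C.
site B: -54.6 °F = -48.111 °C.
Spread: (-43.800) − (-48.111) = 4.311 °C = 7.76 °F.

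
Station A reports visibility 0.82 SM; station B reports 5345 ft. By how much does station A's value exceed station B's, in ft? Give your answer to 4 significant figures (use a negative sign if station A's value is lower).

station A: 0.82 SM = 4329.60 ft.
Difference: 4329.60 − 5345.00 = -1015 ft.

-1015 ft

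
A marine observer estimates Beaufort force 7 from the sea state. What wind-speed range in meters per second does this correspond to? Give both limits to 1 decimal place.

Beaufort 7 (near gale) spans 13.9–17.1 m/s.

13.9 to 17.1 m/s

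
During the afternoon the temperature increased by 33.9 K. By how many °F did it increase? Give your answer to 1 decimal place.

For a temperature change the 32° offset cancels: Δ°F = 33.9 × 1.8 = 61.0 °F.

61.0 °F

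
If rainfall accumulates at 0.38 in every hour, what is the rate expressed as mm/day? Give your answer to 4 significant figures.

0.38 in/hour × 25.4 mm/in × 24 hour/day = 231.6 mm/day.

231.6 mm/day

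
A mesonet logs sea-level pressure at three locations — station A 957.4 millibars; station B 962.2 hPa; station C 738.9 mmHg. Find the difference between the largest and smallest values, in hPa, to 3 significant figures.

27.7 hPa

station A: 957.4 mb = 957.400 hPa.
station C: 738.9 mmHg = 985.119 hPa.
Spread: 985.119 − 957.400 = 27.7 hPa.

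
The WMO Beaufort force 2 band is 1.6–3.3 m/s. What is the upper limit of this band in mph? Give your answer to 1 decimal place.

1.6–3.3 m/s × 2.237 = 3.6–7.4 mph.

7.4 mph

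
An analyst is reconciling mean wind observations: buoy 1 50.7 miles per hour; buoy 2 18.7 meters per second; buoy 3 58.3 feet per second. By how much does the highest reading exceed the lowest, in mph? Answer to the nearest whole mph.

11 mph

buoy 2: 18.7 m/s = 41.83 mph.
buoy 3: 58.3 ft/s = 39.75 mph.
Spread: 50.70 − 39.75 = 11 mph.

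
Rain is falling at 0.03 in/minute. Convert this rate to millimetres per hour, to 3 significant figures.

0.03 in/minute × 25.4 mm/in × 60 minute/hour = 45.7 mm/hour.

45.7 mm/hour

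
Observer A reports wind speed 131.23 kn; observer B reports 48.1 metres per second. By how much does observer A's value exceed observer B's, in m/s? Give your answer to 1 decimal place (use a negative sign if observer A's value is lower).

19.4 m/s

observer A: 131.23 kt = 67.511 m/s.
Difference: 67.511 − 48.100 = 19.4 m/s.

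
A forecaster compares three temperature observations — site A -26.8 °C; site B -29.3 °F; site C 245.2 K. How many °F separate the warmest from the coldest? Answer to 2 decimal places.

site B: -29.3 °F = -34.056 °C.
site C: 245.2 K = -27.950 °C.
Spread: (-26.800) − (-34.056) = 7.256 °C = 13.06 °F.

13.06 °F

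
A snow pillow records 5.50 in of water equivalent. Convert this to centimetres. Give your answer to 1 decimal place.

14.0 cm

1 in = 2.54 cm, so 5.50 × 2.54 = 14.0 cm.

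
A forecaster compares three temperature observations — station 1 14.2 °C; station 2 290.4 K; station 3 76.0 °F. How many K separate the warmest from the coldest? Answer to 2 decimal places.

10.24 K

station 2: 290.4 K = 17.250 °C.
station 3: 76.0 °F = 24.444 °C.
Spread: 24.444 − 14.200 = 10.244 °C.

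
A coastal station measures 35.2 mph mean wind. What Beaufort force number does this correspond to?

35.2 mph = 15.7 m/s, which is Beaufort 7 (near gale, 13.9–17.1 m/s).

Beaufort force 7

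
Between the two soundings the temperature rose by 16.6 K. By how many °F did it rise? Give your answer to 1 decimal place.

For a temperature change the 32° offset cancels: Δ°F = 16.6 × 1.8 = 29.9 °F.

29.9 °F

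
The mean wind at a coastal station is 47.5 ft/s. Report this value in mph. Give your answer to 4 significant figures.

32.39 mph

1 ft/s = 0.681818 mph, so 47.5 × 0.681818 = 32.39 mph.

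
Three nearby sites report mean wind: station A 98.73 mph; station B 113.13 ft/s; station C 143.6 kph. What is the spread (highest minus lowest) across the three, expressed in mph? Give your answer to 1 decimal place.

station B: 113.13 ft/s = 77.134 mph.
station C: 143.6 km/h = 89.229 mph.
Spread: 98.730 − 77.134 = 21.6 mph.

21.6 mph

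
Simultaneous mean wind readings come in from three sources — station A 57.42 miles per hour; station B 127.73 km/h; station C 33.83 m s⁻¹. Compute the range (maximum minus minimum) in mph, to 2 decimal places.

21.95 mph

station B: 127.73 km/h = 79.3677 mph.
station C: 33.83 m/s = 75.6756 mph.
Spread: 79.3677 − 57.4200 = 21.95 mph.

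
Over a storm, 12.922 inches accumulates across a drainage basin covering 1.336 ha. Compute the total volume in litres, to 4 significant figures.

Depth: 12.922 in × 25.4 = 328.2188 mm.
Area: 1.336 ha = 13360 m².
1 mm over 1 m² is 1 L, so volume = 328.2188 × 13360 = 4385003.2 L ≈ 4385000 L.

4385000 litres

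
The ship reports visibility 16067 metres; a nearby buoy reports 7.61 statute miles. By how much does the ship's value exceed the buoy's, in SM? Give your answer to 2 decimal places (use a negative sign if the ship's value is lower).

the ship: 16067 m = 9.9836 SM.
Difference: 9.9836 − 7.6100 = 2.37 SM.

2.37 SM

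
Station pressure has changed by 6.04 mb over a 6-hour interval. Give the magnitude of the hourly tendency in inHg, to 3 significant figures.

6.04 mb / 6 h × 0.02953 inHg/mb = 0.0297 inHg/h.

0.0297 inHg per hour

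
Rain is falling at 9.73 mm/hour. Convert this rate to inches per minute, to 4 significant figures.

9.73 mm/hour × 0.0393701 in/mm × 0.0166667 hour/minute = 0.006385 in/minute.

0.006385 in/minute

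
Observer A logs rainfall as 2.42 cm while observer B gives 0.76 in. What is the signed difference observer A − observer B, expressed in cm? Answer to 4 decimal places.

0.4896 cm

observer B: 0.76 in = 1.930400 cm.
Difference: 2.420000 − 1.930400 = 0.4896 cm.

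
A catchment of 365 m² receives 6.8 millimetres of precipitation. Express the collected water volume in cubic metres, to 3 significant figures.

1 mm over 1 m² is 1 L, so volume = 6.8 × 365 = 2482 L = 2.48 m³.

2.48 cubic metres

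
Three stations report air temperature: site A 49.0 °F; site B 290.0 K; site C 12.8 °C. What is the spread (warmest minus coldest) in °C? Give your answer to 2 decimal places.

site A: 49.0 °F = 9.444 °C.
site B: 290.0 K = 16.850 °C.
Spread: 16.850 − 9.444 = 7.406 °C.

7.41 °C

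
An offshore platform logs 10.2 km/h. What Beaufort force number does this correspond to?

Beaufort force 2

10.2 km/h = 2.8 m/s, which is Beaufort 2 (light breeze, 1.6–3.3 m/s).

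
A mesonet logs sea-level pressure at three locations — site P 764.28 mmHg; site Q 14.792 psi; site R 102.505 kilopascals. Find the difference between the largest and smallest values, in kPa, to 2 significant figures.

0.61 kPa

site P: 764.28 mmHg = 101.8956 kPa.
site Q: 14.792 psi = 101.9872 kPa.
Spread: 102.5050 − 101.8956 = 0.61 kPa.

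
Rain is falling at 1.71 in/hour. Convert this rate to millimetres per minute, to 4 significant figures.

1.71 in/hour × 25.4 mm/in × 0.0166667 hour/minute = 0.7239 mm/minute.

0.7239 mm/minute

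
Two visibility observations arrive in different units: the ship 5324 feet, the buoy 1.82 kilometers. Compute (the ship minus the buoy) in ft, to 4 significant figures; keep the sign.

the buoy: 1.82 km = 5971.129 ft.
Difference: 5324.000 − 5971.129 = -647.1 ft.

-647.1 ft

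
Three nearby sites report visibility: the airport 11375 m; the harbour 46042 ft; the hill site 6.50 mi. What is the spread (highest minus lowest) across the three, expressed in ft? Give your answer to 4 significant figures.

the airport: 11375 m = 37319.55 ft.
the hill site: 6.50 SM = 34320.00 ft.
Spread: 46042.00 − 34320.00 = 11720 ft.

11720 ft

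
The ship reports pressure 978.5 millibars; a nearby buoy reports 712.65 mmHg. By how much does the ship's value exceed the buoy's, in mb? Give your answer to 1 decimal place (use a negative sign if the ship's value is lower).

the buoy: 712.65 mmHg = 950.122 mb.
Difference: 978.500 − 950.122 = 28.4 mb.

28.4 mb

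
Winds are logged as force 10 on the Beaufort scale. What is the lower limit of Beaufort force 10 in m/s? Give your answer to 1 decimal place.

24.5 m/s

Beaufort 10 (storm) spans 24.5–28.4 m/s.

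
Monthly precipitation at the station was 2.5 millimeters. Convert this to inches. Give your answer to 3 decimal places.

1 mm = 0.0393701 in, so 2.5 × 0.0393701 = 0.098 in.

0.098 in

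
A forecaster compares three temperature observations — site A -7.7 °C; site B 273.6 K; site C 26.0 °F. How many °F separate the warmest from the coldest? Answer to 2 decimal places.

site B: 273.6 K = 0.450 °C.
site C: 26.0 °F = -3.333 °C.
Spread: 0.450 − (-7.700) = 8.150 °C = 14.67 °F.

14.67 °F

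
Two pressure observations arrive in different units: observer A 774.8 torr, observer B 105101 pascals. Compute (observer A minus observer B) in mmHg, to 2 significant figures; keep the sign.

observer B: 105101 Pa = 788.32 mmHg.
Difference: 774.80 − 788.32 = -14 mmHg.

-14 mmHg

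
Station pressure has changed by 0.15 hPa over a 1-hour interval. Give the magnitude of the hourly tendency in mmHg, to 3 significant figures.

0.15 hPa / 1 h × 0.750062 mmHg/hPa = 0.113 mmHg/h.

0.113 mmHg per hour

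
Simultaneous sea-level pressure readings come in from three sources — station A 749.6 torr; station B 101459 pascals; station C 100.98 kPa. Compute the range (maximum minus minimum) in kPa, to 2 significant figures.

1.5 kPa

station A: 749.6 mmHg = 99.938 kPa.
station B: 101459 Pa = 101.459 kPa.
Spread: 101.459 − 99.938 = 1.5 kPa.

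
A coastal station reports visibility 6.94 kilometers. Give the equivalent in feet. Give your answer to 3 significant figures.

1 km = 3280.84 ft, so 6.94 × 3280.84 = 22800 ft.

22800 ft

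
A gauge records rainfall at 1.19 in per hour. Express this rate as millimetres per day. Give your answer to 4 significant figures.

725.4 mm/day

1.19 in/hour × 25.4 mm/in × 24 hour/day = 725.4 mm/day.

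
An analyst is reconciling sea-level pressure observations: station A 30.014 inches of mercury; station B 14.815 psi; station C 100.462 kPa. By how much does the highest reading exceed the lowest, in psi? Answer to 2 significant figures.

station A: 30.014 inHg = 14.7415 psi.
station C: 100.462 kPa = 14.5708 psi.
Spread: 14.8150 − 14.5708 = 0.24 psi.

0.24 psi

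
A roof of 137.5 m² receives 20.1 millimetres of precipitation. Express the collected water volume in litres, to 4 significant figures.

2764 litres

1 mm over 1 m² is 1 L, so volume = 20.1 × 137.5 = 2763.75 L ≈ 2764 L.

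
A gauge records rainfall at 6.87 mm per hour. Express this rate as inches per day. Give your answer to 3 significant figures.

6.49 in/day

6.87 mm/hour × 0.0393701 in/mm × 24 hour/day = 6.49 in/day.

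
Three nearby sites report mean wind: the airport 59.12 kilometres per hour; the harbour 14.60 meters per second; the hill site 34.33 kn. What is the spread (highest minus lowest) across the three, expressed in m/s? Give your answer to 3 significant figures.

the airport: 59.12 km/h = 16.4222 m/s.
the hill site: 34.33 kt = 17.6609 m/s.
Spread: 17.6609 − 14.6000 = 3.06 m/s.

3.06 m/s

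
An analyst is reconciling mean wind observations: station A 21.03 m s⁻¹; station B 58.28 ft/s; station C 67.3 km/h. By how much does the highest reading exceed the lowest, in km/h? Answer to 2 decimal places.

station A: 21.03 m/s = 75.7080 km/h.
station B: 58.28 ft/s = 63.9495 km/h.
Spread: 75.7080 − 63.9495 = 11.76 km/h.

11.76 km/h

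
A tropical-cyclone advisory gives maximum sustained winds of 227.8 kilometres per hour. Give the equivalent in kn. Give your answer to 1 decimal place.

1 km/h = 0.539957 kt, so 227.8 × 0.539957 = 123.0 kt.

123.0 kt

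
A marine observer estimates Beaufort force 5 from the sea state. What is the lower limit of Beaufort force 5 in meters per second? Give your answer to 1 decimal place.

Beaufort 5 (fresh breeze) spans 8.0–10.7 m/s.

8.0 m/s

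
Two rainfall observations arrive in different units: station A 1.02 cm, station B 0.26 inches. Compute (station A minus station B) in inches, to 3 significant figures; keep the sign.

0.142 in

station A: 1.02 cm = 0.40157 in.
Difference: 0.40157 − 0.26000 = 0.142 in.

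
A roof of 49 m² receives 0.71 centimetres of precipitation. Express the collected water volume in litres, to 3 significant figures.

Depth: 0.71 cm × 10 = 7.1 mm.
1 mm over 1 m² is 1 L, so volume = 7.1 × 49 = 347.9 L ≈ 348 L.

348 litres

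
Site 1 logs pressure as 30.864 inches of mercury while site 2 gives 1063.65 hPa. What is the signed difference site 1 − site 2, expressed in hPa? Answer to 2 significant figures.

site 1: 30.864 inHg = 1045.18 hPa.
Difference: 1045.18 − 1063.65 = -18 hPa.

-18 hPa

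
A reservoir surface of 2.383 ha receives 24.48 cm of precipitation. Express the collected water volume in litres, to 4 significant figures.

Depth: 24.48 cm × 10 = 244.8 mm.
Area: 2.383 ha = 23830 m².
1 mm over 1 m² is 1 L, so volume = 244.8 × 23830 = 5833584 L ≈ 5834000 L.

5834000 litres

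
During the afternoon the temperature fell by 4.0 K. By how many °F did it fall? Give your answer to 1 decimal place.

7.2 °F

For a temperature change the 32° offset cancels: Δ°F = 4.0 × 1.8 = 7.2 °F.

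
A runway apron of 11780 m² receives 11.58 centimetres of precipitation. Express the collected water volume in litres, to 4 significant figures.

Depth: 11.58 cm × 10 = 115.8 mm.
1 mm over 1 m² is 1 L, so volume = 115.8 × 11780 = 1364124 L ≈ 1364000 L.

1364000 litres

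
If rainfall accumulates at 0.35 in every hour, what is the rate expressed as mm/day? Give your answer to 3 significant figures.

213 mm/day

0.35 in/hour × 25.4 mm/in × 24 hour/day = 213 mm/day.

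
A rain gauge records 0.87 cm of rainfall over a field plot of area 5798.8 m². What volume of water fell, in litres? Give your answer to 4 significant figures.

50450 litres

Depth: 0.87 cm × 10 = 8.7 mm.
1 mm over 1 m² is 1 L, so volume = 8.7 × 5798.8 = 50449.56 L ≈ 50450 L.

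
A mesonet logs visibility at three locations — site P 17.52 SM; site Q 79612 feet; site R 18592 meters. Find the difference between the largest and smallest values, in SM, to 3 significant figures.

5.97 SM

site Q: 79612 ft = 15.0780 SM.
site R: 18592 m = 11.5525 SM.
Spread: 17.5200 − 11.5525 = 5.97 SM.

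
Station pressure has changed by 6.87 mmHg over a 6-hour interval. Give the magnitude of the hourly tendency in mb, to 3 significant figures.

6.87 mmHg / 6 h × 1.33322 mb/mmHg = 1.53 mb/h.

1.53 mb per hour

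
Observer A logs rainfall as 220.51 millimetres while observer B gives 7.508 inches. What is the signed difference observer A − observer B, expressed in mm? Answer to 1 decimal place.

29.8 mm

observer B: 7.508 in = 190.703 mm.
Difference: 220.510 − 190.703 = 29.8 mm.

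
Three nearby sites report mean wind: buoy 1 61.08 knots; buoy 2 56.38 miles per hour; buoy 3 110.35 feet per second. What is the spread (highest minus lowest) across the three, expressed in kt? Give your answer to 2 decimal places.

buoy 2: 56.38 mph = 48.9929 kt.
buoy 3: 110.35 ft/s = 65.3806 kt.
Spread: 65.3806 − 48.9929 = 16.39 kt.

16.39 kt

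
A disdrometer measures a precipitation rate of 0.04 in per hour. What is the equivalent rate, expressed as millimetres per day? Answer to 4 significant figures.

24.38 mm/day

0.04 in/hour × 25.4 mm/in × 24 hour/day = 24.38 mm/day.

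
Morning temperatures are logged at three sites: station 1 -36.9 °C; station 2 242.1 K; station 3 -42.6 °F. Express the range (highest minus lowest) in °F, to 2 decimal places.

18.71 °F

station 2: 242.1 K = -31.050 °C.
station 3: -42.6 °F = -41.444 °C.
Spread: (-31.050) − (-41.444) = 10.394 °C = 18.71 °F.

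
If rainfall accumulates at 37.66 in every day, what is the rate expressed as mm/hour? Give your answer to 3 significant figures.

37.66 in/day × 25.4 mm/in × 0.0416667 day/hour = 39.9 mm/hour.

39.9 mm/hour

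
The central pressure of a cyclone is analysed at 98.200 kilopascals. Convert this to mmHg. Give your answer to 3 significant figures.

1 kPa = 7.50062 mmHg, so 98.200 × 7.50062 = 737 mmHg.

737 mmHg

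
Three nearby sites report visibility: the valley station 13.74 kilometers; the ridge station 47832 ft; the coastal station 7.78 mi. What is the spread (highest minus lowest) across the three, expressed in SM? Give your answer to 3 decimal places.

the valley station: 13.74 km = 8.53764 SM.
the ridge station: 47832 ft = 9.05909 SM.
Spread: 9.05909 − 7.78000 = 1.279 SM.

1.279 SM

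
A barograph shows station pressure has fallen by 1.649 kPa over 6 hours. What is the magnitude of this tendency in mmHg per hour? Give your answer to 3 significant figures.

1.649 kPa / 6 h × 7.50062 mmHg/kPa = 2.06 mmHg/h.

2.06 mmHg per hour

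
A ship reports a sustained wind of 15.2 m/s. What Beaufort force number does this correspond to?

Beaufort force 7

15.2 m/s lies in the Beaufort 7 band (near gale, 13.9–17.1 m/s).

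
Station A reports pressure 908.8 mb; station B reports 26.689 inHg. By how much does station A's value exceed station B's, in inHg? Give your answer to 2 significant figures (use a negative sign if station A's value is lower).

station A: 908.8 mb = 26.8368 inHg.
Difference: 26.8368 − 26.6890 = 0.15 inHg.

0.15 inHg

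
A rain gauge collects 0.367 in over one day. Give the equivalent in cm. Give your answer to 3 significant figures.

1 in = 2.54 cm, so 0.367 × 2.54 = 0.932 cm.

0.932 cm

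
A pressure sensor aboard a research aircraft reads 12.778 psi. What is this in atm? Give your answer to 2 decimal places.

0.87 atm

1 psi = 0.068046 atm, so 12.778 × 0.068046 = 0.87 atm.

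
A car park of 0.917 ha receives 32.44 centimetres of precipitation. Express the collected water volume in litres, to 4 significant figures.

2975000 litres

Depth: 32.44 cm × 10 = 324.4 mm.
Area: 0.917 ha = 9170 m².
1 mm over 1 m² is 1 L, so volume = 324.4 × 9170 = 2974748 L ≈ 2975000 L.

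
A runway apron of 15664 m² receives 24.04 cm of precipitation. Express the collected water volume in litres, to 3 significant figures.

Depth: 24.04 cm × 10 = 240.4 mm.
1 mm over 1 m² is 1 L, so volume = 240.4 × 15664 = 3765625.6 L ≈ 3770000 L.

3770000 litres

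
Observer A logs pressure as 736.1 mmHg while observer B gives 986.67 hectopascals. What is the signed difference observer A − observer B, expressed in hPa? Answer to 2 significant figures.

-5.3 hPa

observer A: 736.1 mmHg = 981.386 hPa.
Difference: 981.386 − 986.670 = -5.3 hPa.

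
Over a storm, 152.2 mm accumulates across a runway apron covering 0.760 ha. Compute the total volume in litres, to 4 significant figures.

Area: 0.760 ha = 7600 m².
1 mm over 1 m² is 1 L, so volume = 152.2 × 7600 = 1156720 L ≈ 1157000 L.

1157000 litres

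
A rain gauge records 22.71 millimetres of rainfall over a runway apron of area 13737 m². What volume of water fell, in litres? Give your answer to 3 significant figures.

1 mm over 1 m² is 1 L, so volume = 22.71 × 13737 = 311967.27 L ≈ 312000 L.

312000 litres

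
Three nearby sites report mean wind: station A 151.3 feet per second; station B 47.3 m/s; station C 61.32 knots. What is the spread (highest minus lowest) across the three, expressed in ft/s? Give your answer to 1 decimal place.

station B: 47.3 m/s = 155.184 ft/s.
station C: 61.32 kt = 103.497 ft/s.
Spread: 155.184 − 103.497 = 51.7 ft/s.

51.7 ft/s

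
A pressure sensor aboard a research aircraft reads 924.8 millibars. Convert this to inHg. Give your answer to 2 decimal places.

27.31 inHg

1 mb = 0.02953 inHg, so 924.8 × 0.02953 = 27.31 inHg.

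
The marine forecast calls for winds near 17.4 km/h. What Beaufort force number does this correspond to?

Beaufort force 3

17.4 km/h = 4.8 m/s, which is Beaufort 3 (gentle breeze, 3.4–5.4 m/s).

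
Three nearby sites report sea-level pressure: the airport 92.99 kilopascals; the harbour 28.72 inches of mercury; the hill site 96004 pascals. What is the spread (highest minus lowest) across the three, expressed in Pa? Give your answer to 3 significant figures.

4270 Pa

the airport: 92.99 kPa = 92990.00 Pa.
the harbour: 28.72 inHg = 97257.09 Pa.
Spread: 97257.09 − 92990.00 = 4270 Pa.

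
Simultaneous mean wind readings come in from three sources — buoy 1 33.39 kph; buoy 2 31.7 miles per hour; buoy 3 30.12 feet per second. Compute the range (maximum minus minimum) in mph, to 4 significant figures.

11.16 mph

buoy 1: 33.39 km/h = 20.7476 mph.
buoy 3: 30.12 ft/s = 20.5364 mph.
Spread: 31.7000 − 20.5364 = 11.16 mph.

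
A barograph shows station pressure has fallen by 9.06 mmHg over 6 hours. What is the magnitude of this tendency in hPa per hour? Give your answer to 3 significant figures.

2.01 hPa per hour

9.06 mmHg / 6 h × 1.33322 hPa/mmHg = 2.01 hPa/h.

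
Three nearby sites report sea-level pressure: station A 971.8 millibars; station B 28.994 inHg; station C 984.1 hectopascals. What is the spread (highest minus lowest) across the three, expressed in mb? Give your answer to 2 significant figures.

station B: 28.994 inHg = 981.85 mb.
station C: 984.1 hPa = 984.10 mb.
Spread: 984.10 − 971.80 = 12 mb.

12 mb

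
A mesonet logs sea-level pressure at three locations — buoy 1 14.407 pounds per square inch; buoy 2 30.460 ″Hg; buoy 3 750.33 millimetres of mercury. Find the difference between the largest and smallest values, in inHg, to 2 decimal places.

1.13 inHg

buoy 1: 14.407 psi = 29.3329 inHg.
buoy 3: 750.33 mmHg = 29.5405 inHg.
Spread: 30.4600 − 29.3329 = 1.13 inHg.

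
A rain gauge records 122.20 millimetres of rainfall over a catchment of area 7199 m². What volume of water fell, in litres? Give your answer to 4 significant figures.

879700 litres

1 mm over 1 m² is 1 L, so volume = 122.2 × 7199 = 879717.8 L ≈ 879700 L.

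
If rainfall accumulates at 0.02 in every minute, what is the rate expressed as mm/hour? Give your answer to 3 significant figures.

0.02 in/minute × 25.4 mm/in × 60 minute/hour = 30.5 mm/hour.

30.5 mm/hour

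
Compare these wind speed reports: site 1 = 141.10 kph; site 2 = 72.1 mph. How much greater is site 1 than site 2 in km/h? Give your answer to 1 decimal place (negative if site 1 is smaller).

site 2: 72.1 mph = 116.034 km/h.
Difference: 141.100 − 116.034 = 25.1 km/h.

25.1 km/h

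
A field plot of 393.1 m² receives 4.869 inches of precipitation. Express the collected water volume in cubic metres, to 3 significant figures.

48.6 cubic metres

Depth: 4.869 in × 25.4 = 123.6726 mm.
1 mm over 1 m² is 1 L, so volume = 123.6726 × 393.1 = 48615.699 L = 48.6 m³.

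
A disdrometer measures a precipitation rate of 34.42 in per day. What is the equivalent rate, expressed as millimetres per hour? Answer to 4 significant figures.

34.42 in/day × 25.4 mm/in × 0.0416667 day/hour = 36.43 mm/hour.

36.43 mm/hour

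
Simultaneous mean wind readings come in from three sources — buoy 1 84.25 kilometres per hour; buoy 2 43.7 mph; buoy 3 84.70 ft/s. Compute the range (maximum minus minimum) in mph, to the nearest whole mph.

14 mph

buoy 1: 84.25 km/h = 52.35 mph.
buoy 3: 84.70 ft/s = 57.75 mph.
Spread: 57.75 − 43.70 = 14 mph.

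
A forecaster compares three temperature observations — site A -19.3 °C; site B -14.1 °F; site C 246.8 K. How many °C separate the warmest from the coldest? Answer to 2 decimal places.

7.05 °C

site B: -14.1 °F = -25.611 °C.
site C: 246.8 K = -26.350 °C.
Spread: (-19.300) − (-26.350) = 7.050 °C.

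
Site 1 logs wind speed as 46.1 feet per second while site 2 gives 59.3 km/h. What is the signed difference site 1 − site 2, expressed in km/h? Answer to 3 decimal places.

-8.715 km/h

site 1: 46.1 ft/s = 50.58461 km/h.
Difference: 50.58461 − 59.30000 = -8.715 km/h.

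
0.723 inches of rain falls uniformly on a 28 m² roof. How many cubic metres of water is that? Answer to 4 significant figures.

0.5142 cubic metres

Depth: 0.723 in × 25.4 = 18.3642 mm.
1 mm over 1 m² is 1 L, so volume = 18.3642 × 28 = 514.1976 L = 0.5142 m³.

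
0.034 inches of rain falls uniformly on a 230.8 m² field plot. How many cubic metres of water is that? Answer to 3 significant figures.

0.199 cubic metres

Depth: 0.034 in × 25.4 = 0.8636 mm.
1 mm over 1 m² is 1 L, so volume = 0.8636 × 230.8 = 199.31888 L = 0.199 m³.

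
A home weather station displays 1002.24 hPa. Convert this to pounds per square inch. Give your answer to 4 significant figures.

1 hPa = 0.0145038 psi, so 1002.24 × 0.0145038 = 14.54 psi.

14.54 psi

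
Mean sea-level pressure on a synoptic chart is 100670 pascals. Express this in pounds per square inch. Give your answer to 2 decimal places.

1 Pa = 0.000145038 psi, so 100670 × 0.000145038 = 14.60 psi.

14.60 psi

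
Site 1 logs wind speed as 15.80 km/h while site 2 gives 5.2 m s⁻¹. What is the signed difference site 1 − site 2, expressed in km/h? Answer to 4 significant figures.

-2.920 km/h

site 2: 5.2 m/s = 18.72000 km/h.
Difference: 15.80000 − 18.72000 = -2.920 km/h.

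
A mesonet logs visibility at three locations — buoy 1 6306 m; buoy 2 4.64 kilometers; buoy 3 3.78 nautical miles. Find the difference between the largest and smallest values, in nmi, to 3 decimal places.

buoy 1: 6306 m = 3.40497 nmi.
buoy 2: 4.64 km = 2.50540 nmi.
Spread: 3.78000 − 2.50540 = 1.275 nmi.

1.275 nmi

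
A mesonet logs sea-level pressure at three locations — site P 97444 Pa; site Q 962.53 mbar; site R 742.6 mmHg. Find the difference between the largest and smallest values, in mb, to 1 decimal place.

27.5 mb

site P: 97444 Pa = 974.440 mb.
site R: 742.6 mmHg = 990.052 mb.
Spread: 990.052 − 962.530 = 27.5 mb.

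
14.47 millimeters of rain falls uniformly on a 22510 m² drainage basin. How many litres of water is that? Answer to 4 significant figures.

1 mm over 1 m² is 1 L, so volume = 14.47 × 22510 = 325719.7 L ≈ 325700 L.

325700 litres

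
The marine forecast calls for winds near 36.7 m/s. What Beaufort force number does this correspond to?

36.7 m/s lies in the Beaufort 12 band (hurricane force, ≥32.7 m/s).

Beaufort force 12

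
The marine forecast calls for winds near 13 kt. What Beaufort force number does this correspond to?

13 kt lies in the Beaufort 4 band (moderate breeze, 11–16 kt).

Beaufort force 4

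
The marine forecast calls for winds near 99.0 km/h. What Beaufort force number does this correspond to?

99.0 km/h = 27.5 m/s, which is Beaufort 10 (storm, 24.5–28.4 m/s).

Beaufort force 10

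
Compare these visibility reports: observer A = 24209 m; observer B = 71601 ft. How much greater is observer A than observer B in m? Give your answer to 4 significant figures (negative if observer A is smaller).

2385 m

observer B: 71601 ft = 21823.98 m.
Difference: 24209.00 − 21823.98 = 2385 m.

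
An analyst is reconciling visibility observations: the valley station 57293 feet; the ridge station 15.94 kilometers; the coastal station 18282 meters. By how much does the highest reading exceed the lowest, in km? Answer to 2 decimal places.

2.34 km

the valley station: 57293 ft = 17.4629 km.
the coastal station: 18282 m = 18.2820 km.
Spread: 18.2820 − 15.9400 = 2.34 km.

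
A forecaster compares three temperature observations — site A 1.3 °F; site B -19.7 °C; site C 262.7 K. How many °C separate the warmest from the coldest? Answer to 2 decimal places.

site A: 1.3 °F = -17.056 °C.
site C: 262.7 K = -10.450 °C.
Spread: (-10.450) − (-19.700) = 9.250 °C.

9.25 °C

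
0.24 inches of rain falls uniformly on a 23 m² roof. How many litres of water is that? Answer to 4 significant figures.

140.2 litres

Depth: 0.24 in × 25.4 = 6.096 mm.
1 mm over 1 m² is 1 L, so volume = 6.096 × 23 = 140.208 L ≈ 140.2 L.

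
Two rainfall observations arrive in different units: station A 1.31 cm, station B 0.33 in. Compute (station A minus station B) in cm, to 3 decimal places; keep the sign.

station B: 0.33 in = 0.83820 cm.
Difference: 1.31000 − 0.83820 = 0.472 cm.

0.472 cm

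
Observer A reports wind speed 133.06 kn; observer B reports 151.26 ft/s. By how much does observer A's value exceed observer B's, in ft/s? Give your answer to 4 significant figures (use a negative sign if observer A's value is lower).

73.32 ft/s

observer A: 133.06 kt = 224.5800 ft/s.
Difference: 224.5800 − 151.2600 = 73.32 ft/s.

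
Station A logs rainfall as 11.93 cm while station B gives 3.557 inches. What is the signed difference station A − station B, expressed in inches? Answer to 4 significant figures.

1.140 in

station A: 11.93 cm = 4.69685 in.
Difference: 4.69685 − 3.55700 = 1.140 in.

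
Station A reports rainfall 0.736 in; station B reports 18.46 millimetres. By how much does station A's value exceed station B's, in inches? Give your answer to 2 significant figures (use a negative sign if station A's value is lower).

station B: 18.46 mm = 0.726772 in.
Difference: 0.736000 − 0.726772 = 0.0092 in.

0.0092 in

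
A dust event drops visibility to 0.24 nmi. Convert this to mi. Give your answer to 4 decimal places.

1 nmi = 1.15078 SM, so 0.24 × 1.15078 = 0.2762 SM.

0.2762 SM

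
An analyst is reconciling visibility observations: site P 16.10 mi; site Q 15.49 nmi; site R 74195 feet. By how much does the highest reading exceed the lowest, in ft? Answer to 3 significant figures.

site P: 16.10 SM = 85008.00 ft.
site Q: 15.49 nmi = 94119.03 ft.
Spread: 94119.03 − 74195.00 = 19900 ft.

19900 ft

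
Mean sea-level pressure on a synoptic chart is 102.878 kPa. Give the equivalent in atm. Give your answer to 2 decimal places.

1.02 atm

1 kPa = 0.00986923 atm, so 102.878 × 0.00986923 = 1.02 atm.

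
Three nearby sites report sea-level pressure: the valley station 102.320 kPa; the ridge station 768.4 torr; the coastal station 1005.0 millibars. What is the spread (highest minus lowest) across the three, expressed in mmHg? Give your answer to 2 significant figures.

15 mmHg

the valley station: 102.320 kPa = 767.46 mmHg.
the coastal station: 1005.0 mb = 753.81 mmHg.
Spread: 768.40 − 753.81 = 15 mmHg.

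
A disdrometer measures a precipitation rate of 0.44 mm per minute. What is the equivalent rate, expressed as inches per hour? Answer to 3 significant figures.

1.04 in/hour

0.44 mm/minute × 0.0393701 in/mm × 60 minute/hour = 1.04 in/hour.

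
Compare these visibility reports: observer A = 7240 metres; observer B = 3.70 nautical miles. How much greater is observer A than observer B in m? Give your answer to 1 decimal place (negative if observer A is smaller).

387.6 m

observer B: 3.70 nmi = 6852.400 m.
Difference: 7240.000 − 6852.400 = 387.6 m.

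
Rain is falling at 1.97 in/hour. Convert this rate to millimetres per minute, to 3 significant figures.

0.834 mm/minute

1.97 in/hour × 25.4 mm/in × 0.0166667 hour/minute = 0.834 mm/minute.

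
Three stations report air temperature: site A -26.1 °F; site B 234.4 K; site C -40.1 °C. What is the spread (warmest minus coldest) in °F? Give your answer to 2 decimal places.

site A: -26.1 °F = -32.278 °C.
site B: 234.4 K = -38.750 °C.
Spread: (-32.278) − (-40.100) = 7.822 °C = 14.08 °F.

14.08 °F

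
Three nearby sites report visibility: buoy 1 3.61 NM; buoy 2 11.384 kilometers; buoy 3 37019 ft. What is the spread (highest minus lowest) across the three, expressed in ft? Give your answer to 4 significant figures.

15410 ft

buoy 1: 3.61 nmi = 21934.78 ft.
buoy 2: 11.384 km = 37349.08 ft.
Spread: 37349.08 − 21934.78 = 15410 ft.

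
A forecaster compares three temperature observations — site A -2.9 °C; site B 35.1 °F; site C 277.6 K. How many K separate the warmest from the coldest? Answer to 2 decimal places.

site B: 35.1 °F = 1.722 °C.
site C: 277.6 K = 4.450 °C.
Spread: 4.450 − (-2.900) = 7.350 °C.

7.35 K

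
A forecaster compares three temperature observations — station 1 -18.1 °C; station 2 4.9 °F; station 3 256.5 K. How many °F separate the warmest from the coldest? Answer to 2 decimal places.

5.48 °F

station 2: 4.9 °F = -15.056 °C.
station 3: 256.5 K = -16.650 °C.
Spread: (-15.056) − (-18.100) = 3.044 °C = 5.48 °F.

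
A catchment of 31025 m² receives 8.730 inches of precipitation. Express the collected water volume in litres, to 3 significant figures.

Depth: 8.730 in × 25.4 = 221.742 mm.
1 mm over 1 m² is 1 L, so volume = 221.742 × 31025 = 6879545.5 L ≈ 6880000 L.

6880000 litres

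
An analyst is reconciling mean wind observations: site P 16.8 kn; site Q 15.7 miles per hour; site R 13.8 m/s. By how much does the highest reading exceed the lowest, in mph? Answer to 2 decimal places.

15.17 mph

site P: 16.8 kt = 19.3331 mph.
site R: 13.8 m/s = 30.8697 mph.
Spread: 30.8697 − 15.7000 = 15.17 mph.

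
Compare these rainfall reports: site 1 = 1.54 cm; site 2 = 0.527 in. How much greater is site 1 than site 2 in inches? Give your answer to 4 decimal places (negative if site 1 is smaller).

site 1: 1.54 cm = 0.606299 in.
Difference: 0.606299 − 0.527000 = 0.0793 in.

0.0793 in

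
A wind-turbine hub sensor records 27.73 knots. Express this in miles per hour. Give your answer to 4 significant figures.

1 kt = 1.15078 mph, so 27.73 × 1.15078 = 31.91 mph.

31.91 mph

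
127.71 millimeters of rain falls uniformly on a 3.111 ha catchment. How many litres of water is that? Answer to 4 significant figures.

Area: 3.111 ha = 31110 m².
1 mm over 1 m² is 1 L, so volume = 127.71 × 31110 = 3973058.1 L ≈ 3973000 L.

3973000 litres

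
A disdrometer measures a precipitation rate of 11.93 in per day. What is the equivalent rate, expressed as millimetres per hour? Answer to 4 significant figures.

11.93 in/day × 25.4 mm/in × 0.0416667 day/hour = 12.63 mm/hour.

12.63 mm/hour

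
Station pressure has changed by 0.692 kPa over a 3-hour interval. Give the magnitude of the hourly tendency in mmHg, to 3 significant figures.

0.692 kPa / 3 h × 7.50062 mmHg/kPa = 1.73 mmHg/h.

1.73 mmHg per hour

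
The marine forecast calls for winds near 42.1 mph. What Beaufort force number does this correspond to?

42.1 mph = 18.8 m/s, which is Beaufort 8 (gale, 17.2–20.7 m/s).

Beaufort force 8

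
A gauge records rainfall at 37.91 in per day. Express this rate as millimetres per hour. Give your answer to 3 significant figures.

40.1 mm/hour

37.91 in/day × 25.4 mm/in × 0.0416667 day/hour = 40.1 mm/hour.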